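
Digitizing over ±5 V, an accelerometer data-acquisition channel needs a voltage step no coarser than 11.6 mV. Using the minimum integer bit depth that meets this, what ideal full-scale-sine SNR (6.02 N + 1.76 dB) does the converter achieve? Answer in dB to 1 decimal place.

62.0 dB

Full-scale range = 5 V − (-5 V) = 10 V.
Levels needed ≥ 10/11.6 mV = 862.1. 2^10 = 1024 suffices, so N_min = 10.
Ideal SNR at N = 10: 6.02·10 + 1.76 = 62.0 dB.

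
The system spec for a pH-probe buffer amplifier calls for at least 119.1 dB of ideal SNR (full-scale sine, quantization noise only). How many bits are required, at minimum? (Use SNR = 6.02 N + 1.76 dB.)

20 bits

6.02 N + 1.76 ≥ 119.1 gives N ≥ 19.492, so the minimum integer is 20.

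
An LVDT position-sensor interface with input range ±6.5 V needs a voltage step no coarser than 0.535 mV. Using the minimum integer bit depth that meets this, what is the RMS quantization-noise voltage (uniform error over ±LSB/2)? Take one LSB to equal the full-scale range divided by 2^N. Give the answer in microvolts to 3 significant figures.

Span: 6.5 V − (-6.5 V) = 13 V.
Levels needed ≥ 13/0.535 mV = 24300. 2^15 = 32768 suffices, so N_min = 15.
LSB = 13 V / 2^15 = 396.73 µV.
σ_q = LSB/√12 = 396.73 µV/3.4641 = 115 µV.

115 µV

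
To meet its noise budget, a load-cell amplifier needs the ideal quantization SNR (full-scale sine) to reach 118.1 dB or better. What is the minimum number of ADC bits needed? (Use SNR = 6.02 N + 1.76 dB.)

Required N = ⌈(118.1 − 1.76)/6.02⌉ = ⌈19.326⌉ = 20.

20 bits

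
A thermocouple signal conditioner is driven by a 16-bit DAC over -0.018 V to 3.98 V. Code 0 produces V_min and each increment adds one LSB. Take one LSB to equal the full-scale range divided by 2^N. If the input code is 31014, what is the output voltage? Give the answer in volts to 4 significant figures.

1.874 V

The full-scale span is 3.98 − (-0.018) = 3.998 V. LSB = 3.998 V / 2^16.
V_out = -0.018 + 31014 × (3.998/65536) V
      = -0.018 + 1.89200 = 1.87400 V.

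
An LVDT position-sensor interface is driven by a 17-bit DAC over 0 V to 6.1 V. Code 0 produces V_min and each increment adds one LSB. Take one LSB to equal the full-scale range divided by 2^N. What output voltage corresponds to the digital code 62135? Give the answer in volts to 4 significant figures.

2.892 V

Full-scale range = 6.1 V. LSB = 6.1 V / 2^17.
V_out = 0 + 62135 × (6.1/131072) V
      = 0 V + 2.89172 V = 2.89172 V.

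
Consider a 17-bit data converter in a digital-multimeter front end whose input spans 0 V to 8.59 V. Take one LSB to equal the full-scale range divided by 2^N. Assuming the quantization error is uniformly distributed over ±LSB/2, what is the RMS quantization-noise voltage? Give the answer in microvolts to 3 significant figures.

Full-scale range = 8.59 V.
LSB = 8.59 V / 2^17 = 65.536 µV.
For a uniform distribution on [−LSB/2, +LSB/2], V_rms = LSB/√12 = 65.536 µV/3.4641 = 18.9 µV.

18.9 µV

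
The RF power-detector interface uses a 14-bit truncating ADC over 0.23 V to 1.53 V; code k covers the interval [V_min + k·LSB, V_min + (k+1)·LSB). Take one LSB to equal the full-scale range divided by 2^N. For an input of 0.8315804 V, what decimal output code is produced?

Range = 1.53 − (0.23) = 1.3 V. LSB = 1.3 V / 2^14 ≈ 79.35 µV.
(V_in − V_min) × 2^14/range = (0.8315804 − (0.23)) × 16384/1.3 = 7581.764.
Floor → code = 7581.

7581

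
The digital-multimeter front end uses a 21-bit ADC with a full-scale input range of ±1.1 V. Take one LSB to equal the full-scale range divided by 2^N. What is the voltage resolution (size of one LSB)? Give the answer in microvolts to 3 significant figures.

The full-scale span is 1.1 − (-1.1) = 2.2 V.
There are 2^21 = 2097152 steps.
LSB = 2.2 V ÷ 2^21 = 2.2/2097152 V = 1.05 µV.

1.05 µV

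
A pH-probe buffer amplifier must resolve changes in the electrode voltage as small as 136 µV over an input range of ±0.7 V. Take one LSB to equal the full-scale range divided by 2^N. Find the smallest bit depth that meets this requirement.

14 bits

Span: 0.7 V − (-0.7 V) = 1.4 V.
1.4 V / 136 µV = 10290. Since 2^13 = 8192 and 2^14 = 16384, N = 14.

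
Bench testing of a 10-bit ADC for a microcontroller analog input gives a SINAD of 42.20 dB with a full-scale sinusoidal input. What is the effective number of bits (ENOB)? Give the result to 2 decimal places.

(42.20 − 1.76) / 6.02 = 40.44/6.02 = 6.7176 effective bits.

6.72 bits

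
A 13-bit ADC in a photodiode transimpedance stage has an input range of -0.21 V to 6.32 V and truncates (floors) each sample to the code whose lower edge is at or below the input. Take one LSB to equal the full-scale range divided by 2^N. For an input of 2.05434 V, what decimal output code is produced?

2840

Span: 6.32 V − (-0.21 V) = 6.53 V. LSB = 6.53 V / 2^13 ≈ 0.7971 mV.
code = ⌊(V_in − V_min)/LSB⌋ = ⌊(V_in − V_min) × 2^13 / range⌋
     = ⌊(2.05434 − (-0.21)) × 8192 / 6.53⌋ = ⌊2.26434 × 8192/6.53⌋
     = ⌊2840.654⌋ = 2840.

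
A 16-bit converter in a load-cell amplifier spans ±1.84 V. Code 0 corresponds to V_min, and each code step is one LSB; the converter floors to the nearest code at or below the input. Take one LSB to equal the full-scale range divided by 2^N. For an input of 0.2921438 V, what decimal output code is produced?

37970

Span: 1.84 V − (-1.84 V) = 3.68 V. LSB = 3.68 V / 2^16 ≈ 56.15 µV.
(V_in − V_min) × 2^16/range = (0.2921438 − (-1.84)) × 65536/3.68 = 37970.700.
Floor → code = 37970.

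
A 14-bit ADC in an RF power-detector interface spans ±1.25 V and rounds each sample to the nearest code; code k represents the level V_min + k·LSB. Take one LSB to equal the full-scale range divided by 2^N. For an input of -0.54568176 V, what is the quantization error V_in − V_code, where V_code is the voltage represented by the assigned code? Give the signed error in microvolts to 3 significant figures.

−27.5 µV

Range = 1.25 − (-1.25) = 2.5 V. LSB = 2.5 V / 2^14 ≈ 152.6 µV.
(V_in − V_min)/LSB = (-0.54568176 − (-1.25)) × 16384/2.5 = 4615.8200 → nearest code k = 4616.
V_code = V_min + k × range/2^14 = -1.25 + 4616 × 2.5/16384 = -0.54565429688 V.
V_in − V_code = -0.54568176 − (-0.54565429688) = −27.5 µV.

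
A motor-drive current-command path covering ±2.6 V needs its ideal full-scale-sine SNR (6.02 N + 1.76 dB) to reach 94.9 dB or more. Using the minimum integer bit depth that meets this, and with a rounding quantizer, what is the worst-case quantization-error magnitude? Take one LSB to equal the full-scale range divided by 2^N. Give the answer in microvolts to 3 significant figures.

The full-scale span is 2.6 − (-2.6) = 5.2 V.
Required N = ⌈(94.9 − 1.76)/6.02⌉ = ⌈15.472⌉ = 16.
LSB = 5.2 V ÷ 2^16 = 5.2/65536 V = 79.346 µV.
|e|_max = LSB/2 = 39.7 µV.

39.7 µV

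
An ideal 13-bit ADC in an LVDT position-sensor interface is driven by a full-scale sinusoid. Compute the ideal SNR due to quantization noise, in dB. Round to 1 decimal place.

80.0 dB

For an ideal N-bit converter with full-scale sine input, SNR = 6.02 N + 1.76 dB. SNR = 6.02 × 13 + 1.76 = 78.26 + 1.76 = 80.02 dB.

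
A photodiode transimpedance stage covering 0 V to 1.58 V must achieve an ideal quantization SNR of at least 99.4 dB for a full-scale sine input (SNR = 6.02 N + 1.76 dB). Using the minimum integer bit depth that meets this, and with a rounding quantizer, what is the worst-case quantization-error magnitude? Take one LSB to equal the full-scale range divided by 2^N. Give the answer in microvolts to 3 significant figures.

Range is 1.58 V.
6.02 N + 1.76 ≥ 99.4 gives N ≥ 16.219, so the minimum integer is 17.
LSB = 1.58 V / 2^17 = 12.054 µV.
Max error for round-to-nearest is LSB/2 = 6.03 µV.

6.03 µV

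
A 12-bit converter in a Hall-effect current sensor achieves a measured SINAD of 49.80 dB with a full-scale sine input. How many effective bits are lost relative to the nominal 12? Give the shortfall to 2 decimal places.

Effective bits = (49.80 − 1.76)/6.02 = 7.9801.
Lost resolution: 12 − 7.9801 = 4.0199 bits.

4.02 bits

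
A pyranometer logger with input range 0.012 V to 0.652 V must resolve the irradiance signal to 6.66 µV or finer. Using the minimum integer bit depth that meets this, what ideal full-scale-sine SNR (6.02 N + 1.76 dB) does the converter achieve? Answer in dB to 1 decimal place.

104.1 dB

Range = 0.652 − (0.012) = 0.64 V.
Need 2^N ≥ 0.64 V / 6.66 µV = 96100 → N_min = 17.
Ideal SNR at N = 17: 6.02·17 + 1.76 = 104.1 dB.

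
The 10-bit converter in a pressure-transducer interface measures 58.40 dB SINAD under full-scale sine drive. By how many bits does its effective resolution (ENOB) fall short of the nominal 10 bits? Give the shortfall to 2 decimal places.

ENOB = (SINAD − 1.76)/6.02 = (58.40 − 1.76)/6.02 = 9.4086 bits.
Shortfall = 10 − 9.4086 = 0.5914 bits.

0.59 bits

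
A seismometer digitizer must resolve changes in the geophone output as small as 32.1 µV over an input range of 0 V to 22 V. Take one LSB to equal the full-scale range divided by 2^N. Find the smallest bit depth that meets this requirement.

Span = 22 V.
Need 2^N ≥ 22 V / 32.1 µV = 685400 → N_min = 20.

20 bits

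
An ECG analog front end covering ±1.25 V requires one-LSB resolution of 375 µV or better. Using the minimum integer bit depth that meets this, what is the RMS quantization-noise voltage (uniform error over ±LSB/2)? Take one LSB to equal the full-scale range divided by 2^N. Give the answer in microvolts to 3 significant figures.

Full-scale range = 1.25 V − (-1.25 V) = 2.5 V.
2.5 V / 375 µV = 6667. Since 2^12 = 4096 and 2^13 = 8192, N = 13.
One LSB is 2.5 V / 8192 = 305.18 µV.
V_rms = LSB/√12 = 88.1 µV.

88.1 µV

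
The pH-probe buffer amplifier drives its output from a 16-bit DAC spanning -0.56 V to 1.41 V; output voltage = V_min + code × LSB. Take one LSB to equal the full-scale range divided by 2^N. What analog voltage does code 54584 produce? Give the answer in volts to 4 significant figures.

1.081 V

The full-scale span is 1.41 − (-0.56) = 1.97 V. LSB = 1.97 V / 2^16.
V_out = V_min + code × LSB = -0.56 V + 54584 × 1.97 V / 65536
      = -0.56 V + 1.64078 V = 1.08078 V.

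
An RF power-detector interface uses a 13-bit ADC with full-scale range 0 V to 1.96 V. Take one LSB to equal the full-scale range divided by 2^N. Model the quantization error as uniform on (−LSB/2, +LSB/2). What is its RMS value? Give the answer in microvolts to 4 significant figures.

69.07 µV

Range is 1.96 V.
LSB = 1.96 V / 2^13 = 239.258 µV.
V_rms = LSB/√12 = 239.258 µV / √12 = 69.07 µV.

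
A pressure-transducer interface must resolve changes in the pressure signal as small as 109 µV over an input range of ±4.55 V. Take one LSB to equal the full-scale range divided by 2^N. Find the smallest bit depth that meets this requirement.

17 bits

Span: 4.55 V − (-4.55 V) = 9.1 V.
Need 2^N ≥ 9.1 V / 109 µV = 83490 → N_min = 17.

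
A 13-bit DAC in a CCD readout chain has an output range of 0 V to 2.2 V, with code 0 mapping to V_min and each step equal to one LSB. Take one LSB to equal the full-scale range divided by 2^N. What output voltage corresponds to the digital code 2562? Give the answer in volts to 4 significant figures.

0.6880 V

Full-scale range = 2.2 V. LSB = 2.2 V / 2^13.
V_out = 0 + 2562 × (2.2/8192) V
      = 0 V + 0.688037 V = 0.688037 V.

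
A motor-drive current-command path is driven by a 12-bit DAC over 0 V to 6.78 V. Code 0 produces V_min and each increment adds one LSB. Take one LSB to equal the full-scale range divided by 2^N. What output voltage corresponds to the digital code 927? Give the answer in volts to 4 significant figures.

1.534 V

Span = 6.78 V. LSB = 6.78 V / 2^12.
Output = V_min + (927/4096) × range = 0 + 0.226318 × 6.78 V
      = 0 V + 1.53444 V = 1.53444 V.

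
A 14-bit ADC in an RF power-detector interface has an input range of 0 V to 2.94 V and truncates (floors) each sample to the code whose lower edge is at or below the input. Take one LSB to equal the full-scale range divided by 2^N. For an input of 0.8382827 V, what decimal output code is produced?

4671

Span = 2.94 V. LSB = 2.94 V / 2^14 ≈ 179.4 µV.
V_in − V_min = 0.8382827 − (0) = 0.8382827 V.
Divide by LSB: 0.8382827 × 16384/2.94 = 4671.5727.
Truncating gives code 4671.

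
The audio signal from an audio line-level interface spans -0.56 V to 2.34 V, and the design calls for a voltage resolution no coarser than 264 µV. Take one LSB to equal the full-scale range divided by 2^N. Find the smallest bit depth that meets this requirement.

Range = 2.34 − (-0.56) = 2.9 V.
Need 2^N ≥ 2.9 V / 264 µV = 10980 → N_min = 14.

14 bits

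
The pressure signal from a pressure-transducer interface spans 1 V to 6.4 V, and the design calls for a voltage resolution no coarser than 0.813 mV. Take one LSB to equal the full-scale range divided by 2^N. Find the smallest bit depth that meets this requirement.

13 bits

Span: 6.4 V − (1 V) = 5.4 V.
5.4 V / 0.813 mV = 6642. Since 2^12 = 4096 and 2^13 = 8192, N = 13.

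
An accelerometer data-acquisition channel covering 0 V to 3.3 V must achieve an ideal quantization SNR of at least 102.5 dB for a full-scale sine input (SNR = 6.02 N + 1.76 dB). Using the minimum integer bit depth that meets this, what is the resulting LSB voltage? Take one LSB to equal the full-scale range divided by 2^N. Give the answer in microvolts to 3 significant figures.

25.2 µV

Full-scale range = 3.3 V.
Solving 6.02 N ≥ 102.5 − 1.76: N ≥ 16.734. Round up → N = 17.
One LSB is 3.3 V / 131072 = 25.2 µV.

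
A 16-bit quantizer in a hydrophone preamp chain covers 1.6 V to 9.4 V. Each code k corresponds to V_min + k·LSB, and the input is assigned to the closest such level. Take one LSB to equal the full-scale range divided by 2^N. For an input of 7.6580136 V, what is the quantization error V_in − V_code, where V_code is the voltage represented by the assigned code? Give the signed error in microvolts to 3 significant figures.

−30.8 µV

Full-scale range = 9.4 V − (1.6 V) = 7.8 V. LSB = 7.8 V / 2^16 ≈ 119.0 µV.
(7.6580136 − (1.6)) / LSB = 6.0580136 × 65536/7.8 = 50899.7409. Nearest integer: k = 50900.
V_code = 1.6 + (50900/65536) × 7.8 = 7.6580444336 V.
e = 7.6580136 − (7.6580444336) = −30.8 µV.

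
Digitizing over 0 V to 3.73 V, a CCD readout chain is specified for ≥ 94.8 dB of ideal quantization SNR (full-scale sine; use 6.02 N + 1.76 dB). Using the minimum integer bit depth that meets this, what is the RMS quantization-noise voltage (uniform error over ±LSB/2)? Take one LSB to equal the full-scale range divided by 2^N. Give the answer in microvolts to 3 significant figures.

16.4 µV

Span = 3.73 V.
Solving 6.02 N ≥ 94.8 − 1.76: N ≥ 15.455. Round up → N = 16.
LSB = 3.73 V / 2^16 = 56.915 µV.
RMS noise = LSB/√12 = 16.4 µV.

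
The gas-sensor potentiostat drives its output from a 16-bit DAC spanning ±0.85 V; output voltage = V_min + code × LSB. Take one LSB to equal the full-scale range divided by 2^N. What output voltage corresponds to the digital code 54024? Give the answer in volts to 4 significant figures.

0.5514 V

Full-scale range = 0.85 V − (-0.85 V) = 1.7 V. LSB = 1.7 V / 2^16.
V_out = V_min + code × LSB = -0.85 V + 54024 × 1.7 V / 65536
      = -0.85 V + 1.40138 V = 0.551379 V.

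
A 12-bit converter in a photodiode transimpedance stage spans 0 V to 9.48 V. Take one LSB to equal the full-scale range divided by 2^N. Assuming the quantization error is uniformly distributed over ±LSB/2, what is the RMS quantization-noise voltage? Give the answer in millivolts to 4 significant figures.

V_FS = 9.48 V.
LSB = 9.48 V ÷ 2^12 = 9.48/4096 V = 2.31445 mV.
RMS of a uniform error over width LSB is LSB/√12 = 0.6681 mV.

0.6681 mV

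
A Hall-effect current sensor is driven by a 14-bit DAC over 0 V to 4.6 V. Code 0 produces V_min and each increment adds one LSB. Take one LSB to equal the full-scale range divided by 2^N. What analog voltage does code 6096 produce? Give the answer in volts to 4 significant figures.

V_FS = 4.6 V. LSB = 4.6 V / 2^14.
Output = V_min + (6096/16384) × range = 0 + 0.372070 × 4.6 V
      = 0 + 1.71152 = 1.71152 V.

1.712 V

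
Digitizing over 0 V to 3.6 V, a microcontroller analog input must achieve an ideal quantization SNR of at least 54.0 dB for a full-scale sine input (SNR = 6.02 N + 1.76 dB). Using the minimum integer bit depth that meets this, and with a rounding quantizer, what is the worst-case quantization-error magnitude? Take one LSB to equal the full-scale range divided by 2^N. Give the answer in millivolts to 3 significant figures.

3.52 mV

Range is 3.6 V.
6.02 N + 1.76 ≥ 54.0 gives N ≥ 8.678, so the minimum integer is 9.
Step size = 3.6/512 V = 7.0313 mV.
Half an LSB is 3.52 mV.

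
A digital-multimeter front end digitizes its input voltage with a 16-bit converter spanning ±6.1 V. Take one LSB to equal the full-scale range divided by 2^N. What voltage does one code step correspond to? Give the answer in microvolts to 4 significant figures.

186.2 µV

Span: 6.1 V − (-6.1 V) = 12.2 V.
2^16 = 65536 levels.
Step size = 12.2/65536 V = 186.2 µV.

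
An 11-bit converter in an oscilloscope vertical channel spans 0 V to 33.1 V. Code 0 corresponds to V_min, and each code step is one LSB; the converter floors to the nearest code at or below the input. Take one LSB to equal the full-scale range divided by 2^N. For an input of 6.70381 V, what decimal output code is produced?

Full-scale range = 33.1 V. LSB = 33.1 V / 2^11 ≈ 16.16 mV.
code = ⌊(V_in − V_min)/LSB⌋ = ⌊(V_in − V_min) × 2^11 / range⌋
     = ⌊(6.70381 − (0)) × 2048 / 33.1⌋ = ⌊6.70381 × 2048/33.1⌋
     = ⌊414.786⌋ = 414.

414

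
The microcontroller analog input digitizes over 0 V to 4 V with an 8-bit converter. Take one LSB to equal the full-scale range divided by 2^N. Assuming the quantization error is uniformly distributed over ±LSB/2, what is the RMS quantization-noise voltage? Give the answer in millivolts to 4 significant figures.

V_FS = 4 V.
LSB = 4 V ÷ 2^8 = 4/256 V = 15.6250 mV.
For a uniform distribution on [−LSB/2, +LSB/2], V_rms = LSB/√12 = 15.6250 mV/3.4641 = 4.511 mV.

4.511 mV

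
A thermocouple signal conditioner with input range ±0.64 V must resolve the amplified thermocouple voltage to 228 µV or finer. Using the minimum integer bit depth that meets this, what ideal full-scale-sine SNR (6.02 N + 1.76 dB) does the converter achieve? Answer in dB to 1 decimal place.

The full-scale span is 0.64 − (-0.64) = 1.28 V.
1.28 V / 228 µV = 5614. Since 2^12 = 4096 and 2^13 = 8192, N = 13.
Ideal SNR at N = 13: 6.02·13 + 1.76 = 80.0 dB.

80.0 dB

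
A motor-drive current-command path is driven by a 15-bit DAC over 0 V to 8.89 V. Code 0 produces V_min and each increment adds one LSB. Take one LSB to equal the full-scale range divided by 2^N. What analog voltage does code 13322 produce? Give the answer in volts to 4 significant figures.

Range is 8.89 V. LSB = 8.89 V / 2^15.
V_out = V_min + code × LSB = 0 V + 13322 × 8.89 V / 32768
      = 0 + 3.61428 = 3.61428 V.

3.614 V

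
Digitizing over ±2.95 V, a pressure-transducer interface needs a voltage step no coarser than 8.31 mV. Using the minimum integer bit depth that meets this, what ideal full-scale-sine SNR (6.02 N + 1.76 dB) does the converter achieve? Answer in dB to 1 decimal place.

Span: 2.95 V − (-2.95 V) = 5.9 V.
Need 2^N ≥ 5.9 V / 8.31 mV = 710.0 → N_min = 10.
SNR = 6.02 × 10 + 1.76 = 61.96 dB.

62.0 dB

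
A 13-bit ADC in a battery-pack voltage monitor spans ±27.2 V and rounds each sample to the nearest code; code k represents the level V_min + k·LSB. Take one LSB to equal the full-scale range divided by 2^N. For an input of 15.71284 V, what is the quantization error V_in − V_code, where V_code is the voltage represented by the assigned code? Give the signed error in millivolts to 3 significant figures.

+1.12 mV

Span: 27.2 V − (-27.2 V) = 54.4 V. LSB = 54.4 V / 2^13 ≈ 6.641 mV.
Position in LSBs: (15.71284 − (-27.2)) × 8192/54.4 = 6462.1688; rounding gives k = 6462.
V_code = -27.2 + (6462/8192) × 54.4 = 15.71171875 V.
V_in − V_code = 15.71284 − (15.71171875) = +1.12 mV.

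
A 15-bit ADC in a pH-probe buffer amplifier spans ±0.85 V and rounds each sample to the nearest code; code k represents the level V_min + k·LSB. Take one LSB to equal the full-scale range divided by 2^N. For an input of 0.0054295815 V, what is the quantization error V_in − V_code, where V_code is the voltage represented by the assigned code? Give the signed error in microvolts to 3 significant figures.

−17.8 µV

The full-scale span is 0.85 − (-0.85) = 1.7 V. LSB = 1.7 V / 2^15 ≈ 51.88 µV.
(0.0054295815 − (-0.85)) / LSB = 0.8554295815 × 32768/1.7 = 16488.6568. Nearest integer: k = 16489.
Reconstructed level: -0.85 + 16489 × 1.7/32768 V = 0.0054473876953 V.
e = 0.0054295815 − (0.0054473876953) = −17.8 µV.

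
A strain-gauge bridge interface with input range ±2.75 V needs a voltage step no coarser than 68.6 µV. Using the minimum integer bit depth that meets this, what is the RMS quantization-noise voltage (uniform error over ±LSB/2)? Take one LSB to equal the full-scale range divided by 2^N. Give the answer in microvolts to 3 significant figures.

12.1 µV

The full-scale span is 2.75 − (-2.75) = 5.5 V.
Levels needed ≥ 5.5/68.6 µV = 80170. 2^17 = 131072 suffices, so N_min = 17.
LSB = 5.5 V / 2^17 = 41.962 µV.
V_rms = LSB/√12 = 12.1 µV.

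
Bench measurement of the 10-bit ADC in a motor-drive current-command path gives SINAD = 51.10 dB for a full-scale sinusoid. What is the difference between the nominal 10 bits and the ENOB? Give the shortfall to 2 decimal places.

ENOB = (SINAD − 1.76)/6.02 = (51.10 − 1.76)/6.02 = 8.1960 bits.
10 − 8.1960 = 1.80 bits below nominal.

1.80 bits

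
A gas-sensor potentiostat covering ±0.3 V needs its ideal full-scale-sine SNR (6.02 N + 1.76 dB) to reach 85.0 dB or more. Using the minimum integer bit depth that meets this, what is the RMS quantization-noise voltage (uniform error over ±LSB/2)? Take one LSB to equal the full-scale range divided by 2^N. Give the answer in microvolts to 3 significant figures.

10.6 µV

Span: 0.3 V − (-0.3 V) = 0.6 V.
Required N = ⌈(85.0 − 1.76)/6.02⌉ = ⌈13.827⌉ = 14.
LSB = 0.6 V / 2^14 = 36.621 µV.
σ_q = LSB/√12 = 36.621 µV/3.4641 = 10.6 µV.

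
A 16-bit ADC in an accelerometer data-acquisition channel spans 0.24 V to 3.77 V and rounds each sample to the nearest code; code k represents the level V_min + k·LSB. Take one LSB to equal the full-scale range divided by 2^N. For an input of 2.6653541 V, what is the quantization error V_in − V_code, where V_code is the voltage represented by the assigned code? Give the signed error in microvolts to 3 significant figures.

Span: 3.77 V − (0.24 V) = 3.53 V. LSB = 3.53 V / 2^16 ≈ 53.86 µV.
Position in LSBs: (2.6653541 − (0.24)) × 65536/3.53 = 45027.7638; rounding gives k = 45028.
V_code = V_min + k × range/2^16 = 0.24 + 45028 × 3.53/65536 = 2.6653668213 V.
Error = V_in − V_code = 2.6653541 − (2.6653668213) = −12.7 µV.

−12.7 µV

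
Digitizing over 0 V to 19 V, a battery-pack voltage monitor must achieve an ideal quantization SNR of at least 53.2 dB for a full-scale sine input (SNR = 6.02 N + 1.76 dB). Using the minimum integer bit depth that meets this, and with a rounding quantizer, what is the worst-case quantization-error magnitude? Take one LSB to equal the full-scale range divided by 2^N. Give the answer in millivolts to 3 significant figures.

Span = 19 V.
Solving 6.02 N ≥ 53.2 − 1.76: N ≥ 8.545. Round up → N = 9.
One LSB is 19 V / 512 = 37.109 mV.
|e|_max = LSB/2 = 18.6 mV.

18.6 mV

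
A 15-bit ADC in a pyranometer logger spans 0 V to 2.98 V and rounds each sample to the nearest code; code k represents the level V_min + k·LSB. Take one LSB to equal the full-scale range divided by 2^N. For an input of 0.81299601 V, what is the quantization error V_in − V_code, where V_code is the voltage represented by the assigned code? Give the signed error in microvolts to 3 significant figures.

Span = 2.98 V. LSB = 2.98 V / 2^15 ≈ 90.94 µV.
Position in LSBs: (0.81299601 − (0)) × 32768/2.98 = 8939.6823; rounding gives k = 8940.
V_code = 0 + (8940/32768) × 2.98 = 0.81302490234 V.
V_in − V_code = 0.81299601 − (0.81302490234) = −28.9 µV.

−28.9 µV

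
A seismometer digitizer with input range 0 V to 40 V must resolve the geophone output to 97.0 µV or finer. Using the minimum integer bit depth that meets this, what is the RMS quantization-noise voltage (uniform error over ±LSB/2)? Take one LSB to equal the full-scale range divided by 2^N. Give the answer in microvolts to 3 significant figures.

Full-scale range = 40 V.
Need 2^N ≥ 40 V / 97.0 µV = 412400 → N_min = 19.
LSB = 40 V / 2^19 = 76.294 µV.
σ_q = LSB/√12 = 76.294 µV/3.4641 = 22.0 µV.

22.0 µV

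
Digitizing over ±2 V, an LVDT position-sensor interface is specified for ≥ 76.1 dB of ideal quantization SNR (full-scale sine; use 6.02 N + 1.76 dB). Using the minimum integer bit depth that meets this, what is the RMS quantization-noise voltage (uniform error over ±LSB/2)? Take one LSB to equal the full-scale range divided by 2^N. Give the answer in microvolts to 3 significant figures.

Range = 2 − (-2) = 4 V.
6.02 N + 1.76 ≥ 76.1 gives N ≥ 12.349, so the minimum integer is 13.
LSB = 4 V ÷ 2^13 = 4/8192 V = 488.28 µV.
RMS noise = LSB/√12 = 141 µV.

141 µV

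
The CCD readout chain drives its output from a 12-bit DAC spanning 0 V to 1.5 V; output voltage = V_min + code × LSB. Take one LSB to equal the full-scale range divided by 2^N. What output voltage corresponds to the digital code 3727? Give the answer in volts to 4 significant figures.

1.365 V

Full-scale range = 1.5 V. LSB = 1.5 V / 2^12.
V_out = 0 + 3727 × (1.5/4096) V
      = 0 + 1.36487 = 1.36487 V.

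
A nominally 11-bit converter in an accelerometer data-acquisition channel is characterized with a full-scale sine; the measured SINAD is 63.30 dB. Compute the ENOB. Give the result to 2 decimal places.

10.22 bits

(63.30 − 1.76) / 6.02 = 61.54/6.02 = 10.2226 effective bits.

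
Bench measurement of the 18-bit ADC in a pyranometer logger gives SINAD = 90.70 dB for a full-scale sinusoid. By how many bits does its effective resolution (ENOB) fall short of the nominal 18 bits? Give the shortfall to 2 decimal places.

Effective bits = (90.70 − 1.76)/6.02 = 14.7741.
Shortfall = 18 − 14.7741 = 3.2259 bits.

3.23 bits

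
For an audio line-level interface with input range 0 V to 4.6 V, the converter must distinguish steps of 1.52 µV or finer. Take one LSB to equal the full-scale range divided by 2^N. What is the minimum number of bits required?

V_FS = 4.6 V.
4.6 V / 1.52 µV = 3.026e6. Since 2^21 = 2097152 and 2^22 = 4194304, N = 22.

22 bits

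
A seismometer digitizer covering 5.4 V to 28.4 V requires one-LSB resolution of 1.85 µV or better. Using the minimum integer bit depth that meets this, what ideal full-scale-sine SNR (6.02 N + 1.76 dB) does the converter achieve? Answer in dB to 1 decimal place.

Span: 28.4 V − (5.4 V) = 23 V.
Need 2^N ≥ 23 V / 1.85 µV = 1.243e7 → N_min = 24.
SNR = 6.02 × 24 + 1.76 = 146.24 dB.

146.2 dB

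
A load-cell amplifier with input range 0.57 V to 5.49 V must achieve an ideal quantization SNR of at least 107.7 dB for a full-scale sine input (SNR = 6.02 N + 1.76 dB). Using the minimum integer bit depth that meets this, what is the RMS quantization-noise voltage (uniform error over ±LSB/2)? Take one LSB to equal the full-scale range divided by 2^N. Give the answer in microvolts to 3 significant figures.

The full-scale span is 5.49 − (0.57) = 4.92 V.
Required N = ⌈(107.7 − 1.76)/6.02⌉ = ⌈17.598⌉ = 18.
Step size = 4.92/262144 V = 18.768 µV.
RMS noise = LSB/√12 = 5.42 µV.

5.42 µV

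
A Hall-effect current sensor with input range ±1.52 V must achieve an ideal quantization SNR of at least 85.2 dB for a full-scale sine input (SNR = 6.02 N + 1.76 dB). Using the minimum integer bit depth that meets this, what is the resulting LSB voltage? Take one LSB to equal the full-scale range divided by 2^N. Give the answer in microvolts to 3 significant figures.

Range = 1.52 − (-1.52) = 3.04 V.
Solving 6.02 N ≥ 85.2 − 1.76: N ≥ 13.860. Round up → N = 14.
One LSB is 3.04 V / 16384 = 186 µV.

186 µV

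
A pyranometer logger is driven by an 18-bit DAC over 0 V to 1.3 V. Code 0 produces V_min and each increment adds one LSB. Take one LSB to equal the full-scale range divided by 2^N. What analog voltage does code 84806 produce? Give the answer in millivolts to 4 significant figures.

420.6 mV

Span = 1.3 V. LSB = 1.3 V / 2^18.
V_out = V_min + code × LSB = 0 V + 84806 × 1.3 V / 262144
      = 0 + 0.420562 = 0.420562 V.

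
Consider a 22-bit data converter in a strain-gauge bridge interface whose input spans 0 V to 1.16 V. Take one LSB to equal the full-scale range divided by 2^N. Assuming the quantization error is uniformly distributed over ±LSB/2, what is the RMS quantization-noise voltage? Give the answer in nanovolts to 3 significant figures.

Span = 1.16 V.
LSB = 1.16 V / 2^22 = 276.57 nV.
For a uniform distribution on [−LSB/2, +LSB/2], V_rms = LSB/√12 = 276.57 nV/3.4641 = 79.8 nV.

79.8 nV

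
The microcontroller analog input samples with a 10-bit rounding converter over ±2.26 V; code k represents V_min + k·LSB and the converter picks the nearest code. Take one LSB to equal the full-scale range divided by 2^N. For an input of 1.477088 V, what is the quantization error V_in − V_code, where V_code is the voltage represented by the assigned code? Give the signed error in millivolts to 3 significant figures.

The full-scale span is 2.26 − (-2.26) = 4.52 V. LSB = 4.52 V / 2^10 ≈ 4.414 mV.
(V_in − V_min)/LSB = (1.477088 − (-2.26)) × 1024/4.52 = 846.6323 → nearest code k = 847.
V_code = -2.26 + (847/1024) × 4.52 = 1.478710938 V.
V_in − V_code = 1.477088 − (1.478710938) = −1.62 mV.

−1.62 mV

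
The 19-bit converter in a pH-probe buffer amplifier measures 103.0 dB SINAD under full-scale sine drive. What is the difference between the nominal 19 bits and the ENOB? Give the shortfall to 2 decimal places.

Effective bits = (103.0 − 1.76)/6.02 = 16.8173.
Shortfall = 19 − 16.8173 = 2.1827 bits.

2.18 bits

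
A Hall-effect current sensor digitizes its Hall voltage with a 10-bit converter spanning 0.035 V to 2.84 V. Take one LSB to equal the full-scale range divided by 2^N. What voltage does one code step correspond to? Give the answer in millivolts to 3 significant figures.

Span: 2.84 V − (0.035 V) = 2.805 V.
2^10 = 1024 levels.
LSB = 2.805 V ÷ 2^10 = 2.805/1024 V = 2.74 mV.

2.74 mV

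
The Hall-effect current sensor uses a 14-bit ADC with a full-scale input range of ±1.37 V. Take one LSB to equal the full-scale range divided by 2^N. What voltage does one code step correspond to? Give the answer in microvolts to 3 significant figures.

Full-scale range = 1.37 V − (-1.37 V) = 2.74 V.
There are 2^14 = 16384 steps.
LSB = 2.74 V ÷ 2^14 = 2.74/16384 V = 167 µV.

167 µV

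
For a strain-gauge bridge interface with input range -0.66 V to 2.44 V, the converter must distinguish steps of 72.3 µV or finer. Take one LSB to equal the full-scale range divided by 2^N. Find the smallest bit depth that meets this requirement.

16 bits

The full-scale span is 2.44 − (-0.66) = 3.1 V.
3.1 V / 72.3 µV = 42880. Since 2^15 = 32768 and 2^16 = 65536, N = 16.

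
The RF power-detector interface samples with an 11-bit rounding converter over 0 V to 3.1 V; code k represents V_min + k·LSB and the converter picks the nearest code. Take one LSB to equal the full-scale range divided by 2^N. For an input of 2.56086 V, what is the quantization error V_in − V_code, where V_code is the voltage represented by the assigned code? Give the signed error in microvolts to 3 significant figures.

−273 µV

Range is 3.1 V. LSB = 3.1 V / 2^11 ≈ 1.514 mV.
(V_in − V_min)/LSB = (2.56086 − (0)) × 2048/3.1 = 1691.8198 → nearest code k = 1692.
V_code = V_min + k × range/2^11 = 0 + 1692 × 3.1/2048 = 2.561132813 V.
V_in − V_code = 2.56086 − (2.561132813) = −273 µV.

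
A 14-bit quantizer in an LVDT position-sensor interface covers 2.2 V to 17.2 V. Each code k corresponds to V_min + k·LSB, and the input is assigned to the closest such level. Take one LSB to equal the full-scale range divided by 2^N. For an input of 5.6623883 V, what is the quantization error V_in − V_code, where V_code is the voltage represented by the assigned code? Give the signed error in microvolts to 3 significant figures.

Range = 17.2 − (2.2) = 15 V. LSB = 15 V / 2^14 ≈ 0.9155 mV.
(V_in − V_min)/LSB = (5.6623883 − (2.2)) × 16384/15 = 3781.8513 → nearest code k = 3782.
V_code = 2.2 + (3782/16384) × 15 = 5.6625244141 V.
V_in − V_code = 5.6623883 − (5.6625244141) = −136 µV.

−136 µV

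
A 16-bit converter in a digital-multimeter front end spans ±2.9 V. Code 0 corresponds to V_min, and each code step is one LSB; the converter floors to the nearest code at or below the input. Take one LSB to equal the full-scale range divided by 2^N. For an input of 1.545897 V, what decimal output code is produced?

Range = 2.9 − (-2.9) = 5.8 V. LSB = 5.8 V / 2^16 ≈ 88.50 µV.
(V_in − V_min) × 2^16/range = (1.545897 − (-2.9)) × 65536/5.8 = 50235.570.
Floor → code = 50235.

50235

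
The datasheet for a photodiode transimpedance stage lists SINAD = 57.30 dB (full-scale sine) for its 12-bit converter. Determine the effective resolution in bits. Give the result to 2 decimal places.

9.23 bits

Inverting SNR = 6.02 N + 1.76: N_eff = (57.30 − 1.76)/6.02 = 9.2259.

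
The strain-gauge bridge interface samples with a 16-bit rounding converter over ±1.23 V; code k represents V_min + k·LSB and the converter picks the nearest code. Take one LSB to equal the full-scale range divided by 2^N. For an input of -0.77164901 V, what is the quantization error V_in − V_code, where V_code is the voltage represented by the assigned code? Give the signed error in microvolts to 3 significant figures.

−8.69 µV

Range = 1.23 − (-1.23) = 2.46 V. LSB = 2.46 V / 2^16 ≈ 37.54 µV.
Position in LSBs: (-0.77164901 − (-1.23)) × 65536/2.46 = 12210.7685; rounding gives k = 12211.
V_code = -1.23 + (12211/65536) × 2.46 = -0.77164031982 V.
e = -0.77164901 − (-0.77164031982) = −8.69 µV.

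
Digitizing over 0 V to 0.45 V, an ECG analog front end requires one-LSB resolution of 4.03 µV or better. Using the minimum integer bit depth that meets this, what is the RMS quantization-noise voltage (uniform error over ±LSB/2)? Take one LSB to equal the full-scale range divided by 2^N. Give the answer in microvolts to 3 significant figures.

0.991 µV

V_FS = 0.45 V.
Required number of levels: 0.45/4.03 µV = 111660; smallest N with 2^N ≥ that is 17.
LSB = 0.45 V / 2^17 = 3.4332 µV.
V_rms = LSB/√12 = 0.991 µV.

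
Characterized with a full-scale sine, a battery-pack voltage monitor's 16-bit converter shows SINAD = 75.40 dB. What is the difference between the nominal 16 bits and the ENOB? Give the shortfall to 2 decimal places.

ENOB = (SINAD − 1.76)/6.02 = (75.40 − 1.76)/6.02 = 12.2326 bits.
16 − 12.2326 = 3.77 bits below nominal.

3.77 bits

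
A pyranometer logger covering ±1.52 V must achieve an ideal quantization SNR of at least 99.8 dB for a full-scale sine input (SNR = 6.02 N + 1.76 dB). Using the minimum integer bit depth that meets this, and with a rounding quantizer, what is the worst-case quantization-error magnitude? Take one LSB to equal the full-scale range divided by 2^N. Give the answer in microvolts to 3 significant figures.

11.6 µV

Span: 1.52 V − (-1.52 V) = 3.04 V.
N ≥ (99.8 − 1.76)/6.02 = 16.286 → N_min = 17.
LSB = 3.04 V ÷ 2^17 = 3.04/131072 V = 23.193 µV.
Half an LSB is 11.6 µV.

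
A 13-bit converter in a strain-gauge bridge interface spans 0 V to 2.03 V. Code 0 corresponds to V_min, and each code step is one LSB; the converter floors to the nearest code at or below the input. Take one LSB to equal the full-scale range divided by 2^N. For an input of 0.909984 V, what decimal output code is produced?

3672

V_FS = 2.03 V. LSB = 2.03 V / 2^13 ≈ 247.8 µV.
(V_in − V_min) × 2^13/range = (0.909984 − (0)) × 8192/2.03 = 3672.211.
Floor → code = 3672.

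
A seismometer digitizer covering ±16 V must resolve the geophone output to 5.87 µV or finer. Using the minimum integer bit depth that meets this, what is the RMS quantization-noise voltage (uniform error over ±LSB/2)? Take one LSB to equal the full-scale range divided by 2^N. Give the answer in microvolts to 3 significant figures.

1.10 µV

Range = 16 − (-16) = 32 V.
Need 2^N ≥ 32 V / 5.87 µV = 5.451e6 → N_min = 23.
LSB = 32 V ÷ 2^23 = 32/8388608 V = 3.8147 µV.
V_rms = LSB/√12 = 1.10 µV.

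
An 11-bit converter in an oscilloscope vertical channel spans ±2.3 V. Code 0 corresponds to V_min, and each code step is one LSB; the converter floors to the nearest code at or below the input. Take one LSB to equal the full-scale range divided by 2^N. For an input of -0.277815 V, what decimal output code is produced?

900

Full-scale range = 2.3 V − (-2.3 V) = 4.6 V. LSB = 4.6 V / 2^11 ≈ 2.246 mV.
code = ⌊(V_in − V_min)/LSB⌋ = ⌊(V_in − V_min) × 2^11 / range⌋
     = ⌊(-0.277815 − (-2.3)) × 2048 / 4.6⌋ = ⌊2.022185 × 2048/4.6⌋
     = ⌊900.312⌋ = 900.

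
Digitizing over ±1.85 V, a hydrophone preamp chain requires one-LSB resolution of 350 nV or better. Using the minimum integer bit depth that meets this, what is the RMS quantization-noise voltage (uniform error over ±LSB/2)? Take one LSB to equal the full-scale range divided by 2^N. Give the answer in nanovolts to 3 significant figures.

63.7 nV

Full-scale range = 1.85 V − (-1.85 V) = 3.7 V.
3.7 V / 350 nV = 1.057e7. Since 2^23 = 8388608 and 2^24 = 16777216, N = 24.
Step size = 3.7/16777216 V = 220.54 nV.
σ_q = LSB/√12 = 220.54 nV/3.4641 = 63.7 nV.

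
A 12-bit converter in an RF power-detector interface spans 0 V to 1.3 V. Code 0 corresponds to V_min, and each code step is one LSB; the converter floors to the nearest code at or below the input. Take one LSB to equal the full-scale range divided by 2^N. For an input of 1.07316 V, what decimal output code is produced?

3381

Full-scale range = 1.3 V. LSB = 1.3 V / 2^12 ≈ 317.4 µV.
V_in − V_min = 1.07316 − (0) = 1.07316 V.
Divide by LSB: 1.07316 × 4096/1.3 = 3381.2795.
Truncating gives code 3381.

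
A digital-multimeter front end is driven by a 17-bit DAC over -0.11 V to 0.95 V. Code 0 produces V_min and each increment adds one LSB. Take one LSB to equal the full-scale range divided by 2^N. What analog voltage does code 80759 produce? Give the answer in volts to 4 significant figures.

Range = 0.95 − (-0.11) = 1.06 V. LSB = 1.06 V / 2^17.
V_out = V_min + code × LSB = -0.11 V + 80759 × 1.06 V / 131072
      = -0.11 + 0.653111 = 0.543111 V.

0.5431 V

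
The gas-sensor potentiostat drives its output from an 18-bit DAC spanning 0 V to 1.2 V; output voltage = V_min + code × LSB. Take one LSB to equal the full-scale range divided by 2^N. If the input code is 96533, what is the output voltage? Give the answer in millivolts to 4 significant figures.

441.9 mV

Full-scale range = 1.2 V. LSB = 1.2 V / 2^18.
V_out = 0 + 96533 × (1.2/262144) V
      = 0 + 0.441893 = 0.441893 V.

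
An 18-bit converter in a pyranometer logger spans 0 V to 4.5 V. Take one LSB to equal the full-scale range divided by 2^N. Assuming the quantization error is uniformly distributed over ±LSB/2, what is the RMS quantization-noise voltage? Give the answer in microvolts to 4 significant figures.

4.955 µV

V_FS = 4.5 V.
LSB = 4.5 V / 2^18 = 17.1661 µV.
For a uniform distribution on [−LSB/2, +LSB/2], V_rms = LSB/√12 = 17.1661 µV/3.4641 = 4.955 µV.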